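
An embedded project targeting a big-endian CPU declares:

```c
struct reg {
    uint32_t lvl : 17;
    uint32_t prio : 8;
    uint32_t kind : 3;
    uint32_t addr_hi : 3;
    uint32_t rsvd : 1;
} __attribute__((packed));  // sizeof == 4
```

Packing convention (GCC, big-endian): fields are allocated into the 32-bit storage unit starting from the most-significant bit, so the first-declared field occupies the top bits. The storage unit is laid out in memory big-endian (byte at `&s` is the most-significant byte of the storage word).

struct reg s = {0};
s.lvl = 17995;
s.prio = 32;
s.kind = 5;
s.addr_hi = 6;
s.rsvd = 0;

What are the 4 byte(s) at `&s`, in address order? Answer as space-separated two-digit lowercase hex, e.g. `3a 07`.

23 25 90 5c

lvl:17 = 17995 → 0x464b << 15 → word 0x23258000
prio:8 = 32 → 0x20 << 7 → word 0x23259000
kind:3 = 5 → 0x5 << 4 → word 0x23259050
addr_hi:3 = 6 → 0x6 << 1 → word 0x2325905c
rsvd:1 = 0 → 0x0 << 0 → word 0x2325905c
word = 0x2325905c → big-endian bytes:
  [0]=0x23  [1]=0x25  [2]=0x90  [3]=0x5c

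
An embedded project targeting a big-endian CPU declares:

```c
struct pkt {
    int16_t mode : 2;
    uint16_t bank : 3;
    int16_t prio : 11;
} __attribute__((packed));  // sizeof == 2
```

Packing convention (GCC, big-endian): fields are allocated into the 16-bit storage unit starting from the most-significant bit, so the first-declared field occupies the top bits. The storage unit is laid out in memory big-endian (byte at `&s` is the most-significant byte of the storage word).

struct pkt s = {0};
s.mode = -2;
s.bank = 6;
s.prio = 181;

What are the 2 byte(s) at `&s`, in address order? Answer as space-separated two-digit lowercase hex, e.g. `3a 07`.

b0 b5

mode (2b) val=-2 bits=0x2 at bit 14: 0x8000
bank (3b) val=6 bits=0x6 at bit 11: 0xb000
prio (11b) val=181 bits=0xb5 at bit 0: 0xb0b5
word = 0xb0b5 → big-endian bytes:
  [0]=0xb0  [1]=0xb5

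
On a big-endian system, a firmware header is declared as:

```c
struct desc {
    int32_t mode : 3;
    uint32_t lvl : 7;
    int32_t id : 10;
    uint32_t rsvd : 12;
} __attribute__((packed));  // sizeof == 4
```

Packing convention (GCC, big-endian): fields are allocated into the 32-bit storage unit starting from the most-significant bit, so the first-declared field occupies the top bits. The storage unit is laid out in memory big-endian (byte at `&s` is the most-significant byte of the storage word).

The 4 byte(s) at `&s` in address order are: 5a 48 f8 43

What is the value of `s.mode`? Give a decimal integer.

[0]=0x5a [1]=0x48 [2]=0xf8 [3]=0x43 (big-endian) → word 0x5a48f843
mode:3 @ bit 29 → (0x5a48f843>>29)&0x7 = 0x2  ←
lvl:7 @ bit 22 → (0x5a48f843>>22)&0x7f = 0x69
id:10 @ bit 12 → (0x5a48f843>>12)&0x3ff = 0x8f
rsvd:12 @ bit 0 → (0x5a48f843>>0)&0xfff = 0x843
mode signed 3b, MSB=0: value = 2

2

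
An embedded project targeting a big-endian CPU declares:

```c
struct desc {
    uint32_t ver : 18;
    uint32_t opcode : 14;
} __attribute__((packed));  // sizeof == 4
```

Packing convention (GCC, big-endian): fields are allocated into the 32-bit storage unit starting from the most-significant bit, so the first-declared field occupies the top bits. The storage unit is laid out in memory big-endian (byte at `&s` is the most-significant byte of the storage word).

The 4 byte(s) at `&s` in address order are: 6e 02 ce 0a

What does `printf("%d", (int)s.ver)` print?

112651

[0]=0x6e [1]=0x02 [2]=0xce [3]=0x0a (big-endian) → word 0x6e02ce0a
ver [14+:18] = (word>>14) & 0x3ffff = 112651  ←
opcode [0+:14] = (word>>0) & 0x3fff = 3594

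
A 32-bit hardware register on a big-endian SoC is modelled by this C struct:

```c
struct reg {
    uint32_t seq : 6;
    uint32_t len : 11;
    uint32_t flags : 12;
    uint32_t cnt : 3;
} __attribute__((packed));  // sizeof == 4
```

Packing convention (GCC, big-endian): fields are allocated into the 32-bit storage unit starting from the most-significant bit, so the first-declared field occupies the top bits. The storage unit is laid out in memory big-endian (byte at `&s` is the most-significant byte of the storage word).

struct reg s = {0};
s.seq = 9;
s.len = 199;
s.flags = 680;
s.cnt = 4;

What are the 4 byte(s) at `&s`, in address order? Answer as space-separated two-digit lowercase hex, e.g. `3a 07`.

24 63 95 44

seq:6 = 9 → 0x9 << 26 → word 0x24000000
len:11 = 199 → 0xc7 << 15 → word 0x24638000
flags:12 = 680 → 0x2a8 << 3 → word 0x24639540
cnt:3 = 4 → 0x4 << 0 → word 0x24639544
word = 0x24639544 → big-endian bytes:
  [0]=0x24  [1]=0x63  [2]=0x95  [3]=0x44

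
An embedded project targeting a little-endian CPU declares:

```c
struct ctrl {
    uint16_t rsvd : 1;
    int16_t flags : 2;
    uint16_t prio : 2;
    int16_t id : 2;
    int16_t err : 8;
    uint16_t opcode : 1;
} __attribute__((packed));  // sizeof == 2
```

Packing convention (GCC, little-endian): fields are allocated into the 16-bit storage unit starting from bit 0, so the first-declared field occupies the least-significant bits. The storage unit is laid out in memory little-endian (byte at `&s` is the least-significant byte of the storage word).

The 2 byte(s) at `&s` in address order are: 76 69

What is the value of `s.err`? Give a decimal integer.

-46

[0]=0x76 [1]=0x69 (little-endian) → word 0x6976
rsvd:1 @ bit 0 → (0x6976>>0)&0x1 = 0x0
flags:2 @ bit 1 → (0x6976>>1)&0x3 = 0x3
prio:2 @ bit 3 → (0x6976>>3)&0x3 = 0x2
id:2 @ bit 5 → (0x6976>>5)&0x3 = 0x3
err:8 @ bit 7 → (0x6976>>7)&0xff = 0xd2  ←
opcode:1 @ bit 15 → (0x6976>>15)&0x1 = 0x0
err signed 8b, MSB=1: 210 - 256 = -46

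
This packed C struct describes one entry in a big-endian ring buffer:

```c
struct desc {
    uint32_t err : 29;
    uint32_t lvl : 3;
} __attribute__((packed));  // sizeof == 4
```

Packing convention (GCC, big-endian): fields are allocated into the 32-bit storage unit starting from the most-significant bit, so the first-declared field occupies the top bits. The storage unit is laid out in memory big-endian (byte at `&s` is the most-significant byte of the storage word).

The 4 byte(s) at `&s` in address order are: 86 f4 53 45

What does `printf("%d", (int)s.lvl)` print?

[0]=0x86 [1]=0xf4 [2]=0x53 [3]=0x45 (big-endian) → word 0x86f45345
err [3+:29] = (word>>3) & 0x1fffffff = 283019880
lvl [0+:3] = (word>>0) & 0x7 = 5  ←

5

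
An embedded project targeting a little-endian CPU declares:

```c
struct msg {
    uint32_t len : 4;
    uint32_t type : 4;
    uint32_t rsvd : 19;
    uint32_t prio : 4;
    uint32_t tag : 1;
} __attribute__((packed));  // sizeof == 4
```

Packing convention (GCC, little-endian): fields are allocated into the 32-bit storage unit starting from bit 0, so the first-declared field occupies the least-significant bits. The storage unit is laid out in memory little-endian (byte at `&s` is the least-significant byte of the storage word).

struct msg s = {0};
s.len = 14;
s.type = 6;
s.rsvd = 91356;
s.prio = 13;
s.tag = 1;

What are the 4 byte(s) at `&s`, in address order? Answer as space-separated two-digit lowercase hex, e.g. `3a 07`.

len (4b) val=14 bits=0xe at bit 0: 0x0000000e
type (4b) val=6 bits=0x6 at bit 4: 0x0000006e
rsvd (19b) val=91356 bits=0x164dc at bit 8: 0x0164dc6e
prio (4b) val=13 bits=0xd at bit 27: 0x6964dc6e
tag (1b) val=1 bits=0x1 at bit 31: 0xe964dc6e
word = 0xe964dc6e → little-endian bytes:
  [0]=0x6e  [1]=0xdc  [2]=0x64  [3]=0xe9

6e dc 64 e9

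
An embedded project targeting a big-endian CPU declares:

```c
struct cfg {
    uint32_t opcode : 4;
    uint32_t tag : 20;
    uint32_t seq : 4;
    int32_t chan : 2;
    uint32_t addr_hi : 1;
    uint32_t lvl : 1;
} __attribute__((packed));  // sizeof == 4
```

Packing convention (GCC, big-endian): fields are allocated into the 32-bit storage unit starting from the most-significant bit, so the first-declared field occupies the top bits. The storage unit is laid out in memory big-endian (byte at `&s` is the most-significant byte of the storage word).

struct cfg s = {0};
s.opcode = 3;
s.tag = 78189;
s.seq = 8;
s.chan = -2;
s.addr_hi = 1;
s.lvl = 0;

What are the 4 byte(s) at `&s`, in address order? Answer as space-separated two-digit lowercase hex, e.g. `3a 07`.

31 31 6d 8a

opcode (4b) val=3 bits=0x3 at bit 28: 0x30000000
tag (20b) val=78189 bits=0x1316d at bit 8: 0x31316d00
seq (4b) val=8 bits=0x8 at bit 4: 0x31316d80
chan (2b) val=-2 bits=0x2 at bit 2: 0x31316d88
addr_hi (1b) val=1 bits=0x1 at bit 1: 0x31316d8a
lvl (1b) val=0 bits=0x0 at bit 0: 0x31316d8a
word = 0x31316d8a → big-endian bytes:
  [0]=0x31  [1]=0x31  [2]=0x6d  [3]=0x8a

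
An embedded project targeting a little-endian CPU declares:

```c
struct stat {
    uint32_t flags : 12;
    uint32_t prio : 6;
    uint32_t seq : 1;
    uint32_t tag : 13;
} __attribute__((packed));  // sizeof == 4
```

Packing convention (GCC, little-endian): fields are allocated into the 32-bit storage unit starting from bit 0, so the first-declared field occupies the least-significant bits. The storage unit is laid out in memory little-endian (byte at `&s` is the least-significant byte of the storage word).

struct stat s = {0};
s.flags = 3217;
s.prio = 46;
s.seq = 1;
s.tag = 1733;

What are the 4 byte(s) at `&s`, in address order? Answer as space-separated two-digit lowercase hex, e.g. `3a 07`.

flags (12b) val=3217 bits=0xc91 at bit 0: 0x00000c91
prio (6b) val=46 bits=0x2e at bit 12: 0x0002ec91
seq (1b) val=1 bits=0x1 at bit 18: 0x0006ec91
tag (13b) val=1733 bits=0x6c5 at bit 19: 0x362eec91
word = 0x362eec91 → little-endian bytes:
  [0]=0x91  [1]=0xec  [2]=0x2e  [3]=0x36

91 ec 2e 36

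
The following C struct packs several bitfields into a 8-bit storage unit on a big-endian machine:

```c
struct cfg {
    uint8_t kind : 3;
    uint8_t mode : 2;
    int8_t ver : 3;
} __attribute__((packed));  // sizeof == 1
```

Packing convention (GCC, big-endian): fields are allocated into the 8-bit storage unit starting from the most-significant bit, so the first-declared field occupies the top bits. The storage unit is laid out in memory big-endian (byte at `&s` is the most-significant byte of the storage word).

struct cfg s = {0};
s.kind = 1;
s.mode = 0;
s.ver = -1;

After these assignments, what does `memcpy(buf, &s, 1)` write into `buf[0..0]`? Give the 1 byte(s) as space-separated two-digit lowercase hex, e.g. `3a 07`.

kind (3b) val=1 bits=0x1 at bit 5: 0x20
mode (2b) val=0 bits=0x0 at bit 3: 0x20
ver (3b) val=-1 bits=0x7 at bit 0: 0x27
word = 0x27 → big-endian bytes:
  [0]=0x27

27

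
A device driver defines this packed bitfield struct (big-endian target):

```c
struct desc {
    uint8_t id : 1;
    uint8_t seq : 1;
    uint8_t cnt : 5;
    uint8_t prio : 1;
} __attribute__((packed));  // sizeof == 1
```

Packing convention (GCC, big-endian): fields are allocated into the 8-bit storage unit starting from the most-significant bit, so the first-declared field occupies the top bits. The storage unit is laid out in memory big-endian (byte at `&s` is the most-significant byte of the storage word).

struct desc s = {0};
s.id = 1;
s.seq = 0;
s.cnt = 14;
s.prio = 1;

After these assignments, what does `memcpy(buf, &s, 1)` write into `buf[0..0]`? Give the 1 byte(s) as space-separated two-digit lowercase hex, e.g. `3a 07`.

id:1 = 1 → 0x1 << 7 → word 0x80
seq:1 = 0 → 0x0 << 6 → word 0x80
cnt:5 = 14 → 0xe << 1 → word 0x9c
prio:1 = 1 → 0x1 << 0 → word 0x9d
word = 0x9d → big-endian bytes:
  [0]=0x9d

9d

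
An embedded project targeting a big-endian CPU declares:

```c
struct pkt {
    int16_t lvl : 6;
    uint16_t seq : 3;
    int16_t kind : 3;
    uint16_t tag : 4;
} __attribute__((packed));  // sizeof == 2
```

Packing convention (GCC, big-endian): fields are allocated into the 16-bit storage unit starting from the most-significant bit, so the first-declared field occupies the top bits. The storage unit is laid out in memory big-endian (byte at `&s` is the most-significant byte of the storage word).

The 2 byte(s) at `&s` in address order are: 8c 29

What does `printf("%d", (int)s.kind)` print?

2

[0]=0x8c [1]=0x29 (big-endian) → word 0x8c29
lvl:6 @ bit 10 → (0x8c29>>10)&0x3f = 0x23
seq:3 @ bit 7 → (0x8c29>>7)&0x7 = 0x0
kind:3 @ bit 4 → (0x8c29>>4)&0x7 = 0x2  ←
tag:4 @ bit 0 → (0x8c29>>0)&0xf = 0x9
kind signed 3b, MSB=0: value = 2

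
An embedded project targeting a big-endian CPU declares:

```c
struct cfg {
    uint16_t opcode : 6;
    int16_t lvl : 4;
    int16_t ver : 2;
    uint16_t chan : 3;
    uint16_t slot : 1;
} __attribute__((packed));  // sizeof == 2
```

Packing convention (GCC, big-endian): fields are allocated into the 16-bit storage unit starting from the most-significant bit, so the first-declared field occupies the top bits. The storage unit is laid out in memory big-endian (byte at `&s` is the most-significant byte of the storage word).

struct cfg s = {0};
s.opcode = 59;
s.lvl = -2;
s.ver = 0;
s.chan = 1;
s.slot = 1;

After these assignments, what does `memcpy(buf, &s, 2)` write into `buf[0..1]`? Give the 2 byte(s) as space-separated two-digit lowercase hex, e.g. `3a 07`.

[10+:6] opcode=59 & 0x3f = 0x3b; word=0xec00
[6+:4] lvl=-2 & 0xf = 0xe; word=0xef80
[4+:2] ver=0 & 0x3 = 0x0; word=0xef80
[1+:3] chan=1 & 0x7 = 0x1; word=0xef82
[0+:1] slot=1 & 0x1 = 0x1; word=0xef83
word = 0xef83 → big-endian bytes:
  [0]=0xef  [1]=0x83

ef 83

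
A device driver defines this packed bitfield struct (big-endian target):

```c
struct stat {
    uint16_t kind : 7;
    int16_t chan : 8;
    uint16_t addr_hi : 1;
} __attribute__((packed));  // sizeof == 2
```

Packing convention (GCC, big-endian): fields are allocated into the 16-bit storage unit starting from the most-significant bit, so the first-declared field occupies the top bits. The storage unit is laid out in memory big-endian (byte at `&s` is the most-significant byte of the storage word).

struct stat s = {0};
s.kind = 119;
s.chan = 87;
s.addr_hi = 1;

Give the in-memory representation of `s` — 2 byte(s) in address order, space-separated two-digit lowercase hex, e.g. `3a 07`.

ee af

kind:7 = 119 → 0x77 << 9 → word 0xee00
chan:8 = 87 → 0x57 << 1 → word 0xeeae
addr_hi:1 = 1 → 0x1 << 0 → word 0xeeaf
word = 0xeeaf → big-endian bytes:
  [0]=0xee  [1]=0xaf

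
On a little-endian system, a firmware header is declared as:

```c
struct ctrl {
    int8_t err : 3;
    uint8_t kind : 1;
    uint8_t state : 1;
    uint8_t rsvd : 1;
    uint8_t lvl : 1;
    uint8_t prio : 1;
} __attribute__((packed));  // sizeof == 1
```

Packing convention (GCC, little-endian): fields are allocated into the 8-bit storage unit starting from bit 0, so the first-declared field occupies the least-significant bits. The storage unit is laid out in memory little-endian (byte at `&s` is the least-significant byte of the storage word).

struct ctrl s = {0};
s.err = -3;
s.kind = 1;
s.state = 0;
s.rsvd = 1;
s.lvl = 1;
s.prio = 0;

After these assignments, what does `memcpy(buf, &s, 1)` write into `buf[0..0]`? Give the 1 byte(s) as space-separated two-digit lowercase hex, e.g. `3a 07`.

6d

err (3b) val=-3 bits=0x5 at bit 0: 0x05
kind (1b) val=1 bits=0x1 at bit 3: 0x0d
state (1b) val=0 bits=0x0 at bit 4: 0x0d
rsvd (1b) val=1 bits=0x1 at bit 5: 0x2d
lvl (1b) val=1 bits=0x1 at bit 6: 0x6d
prio (1b) val=0 bits=0x0 at bit 7: 0x6d
word = 0x6d → little-endian bytes:
  [0]=0x6d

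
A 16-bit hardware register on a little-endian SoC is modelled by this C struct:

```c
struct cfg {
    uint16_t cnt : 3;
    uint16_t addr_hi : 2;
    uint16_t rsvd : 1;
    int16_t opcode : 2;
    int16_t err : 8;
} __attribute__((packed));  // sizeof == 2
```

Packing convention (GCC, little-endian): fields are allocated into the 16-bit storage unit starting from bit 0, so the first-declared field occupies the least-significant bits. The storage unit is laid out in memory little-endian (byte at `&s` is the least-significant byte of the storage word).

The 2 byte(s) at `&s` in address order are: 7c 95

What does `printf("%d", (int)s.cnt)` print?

4

[0]=0x7c [1]=0x95 (little-endian) → word 0x957c
cnt [0+:3] = (word>>0) & 0x7 = 4  ←
addr_hi [3+:2] = (word>>3) & 0x3 = 3
rsvd [5+:1] = (word>>5) & 0x1 = 1
opcode [6+:2] = (word>>6) & 0x3 = 1
err [8+:8] = (word>>8) & 0xff = 149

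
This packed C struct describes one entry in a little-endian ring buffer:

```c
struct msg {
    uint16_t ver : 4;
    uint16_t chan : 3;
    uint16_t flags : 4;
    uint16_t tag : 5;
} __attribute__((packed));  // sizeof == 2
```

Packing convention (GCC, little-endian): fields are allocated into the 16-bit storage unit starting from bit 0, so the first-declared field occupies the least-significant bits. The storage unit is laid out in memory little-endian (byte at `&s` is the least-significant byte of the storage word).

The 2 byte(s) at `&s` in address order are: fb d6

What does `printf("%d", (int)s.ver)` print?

11

[0]=0xfb [1]=0xd6 (little-endian) → word 0xd6fb
ver [0+:4] = (word>>0) & 0xf = 11  ←
chan [4+:3] = (word>>4) & 0x7 = 7
flags [7+:4] = (word>>7) & 0xf = 13
tag [11+:5] = (word>>11) & 0x1f = 26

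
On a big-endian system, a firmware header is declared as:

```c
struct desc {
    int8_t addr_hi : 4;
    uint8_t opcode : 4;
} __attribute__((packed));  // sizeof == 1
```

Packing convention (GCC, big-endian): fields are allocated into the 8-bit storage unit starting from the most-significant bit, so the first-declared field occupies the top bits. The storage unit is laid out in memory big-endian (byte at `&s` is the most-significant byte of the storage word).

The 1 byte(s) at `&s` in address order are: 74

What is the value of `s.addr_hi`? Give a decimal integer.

[0]=0x74 (big-endian) → word 0x74
addr_hi:4 @ bit 4 → (0x74>>4)&0xf = 0x7  ←
opcode:4 @ bit 0 → (0x74>>0)&0xf = 0x4
addr_hi signed 4b, MSB=0: value = 7

7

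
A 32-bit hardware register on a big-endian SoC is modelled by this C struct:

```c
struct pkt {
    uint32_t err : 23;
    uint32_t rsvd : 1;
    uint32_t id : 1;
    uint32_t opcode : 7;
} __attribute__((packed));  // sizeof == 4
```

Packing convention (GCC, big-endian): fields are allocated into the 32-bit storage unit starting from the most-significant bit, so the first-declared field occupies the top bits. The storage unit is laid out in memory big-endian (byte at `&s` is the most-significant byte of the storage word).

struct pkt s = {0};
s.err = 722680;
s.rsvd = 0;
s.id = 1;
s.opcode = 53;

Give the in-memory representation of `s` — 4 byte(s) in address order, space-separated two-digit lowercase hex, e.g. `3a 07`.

16 0d f0 b5

err:23 = 722680 → 0xb06f8 << 9 → word 0x160df000
rsvd:1 = 0 → 0x0 << 8 → word 0x160df000
id:1 = 1 → 0x1 << 7 → word 0x160df080
opcode:7 = 53 → 0x35 << 0 → word 0x160df0b5
word = 0x160df0b5 → big-endian bytes:
  [0]=0x16  [1]=0x0d  [2]=0xf0  [3]=0xb5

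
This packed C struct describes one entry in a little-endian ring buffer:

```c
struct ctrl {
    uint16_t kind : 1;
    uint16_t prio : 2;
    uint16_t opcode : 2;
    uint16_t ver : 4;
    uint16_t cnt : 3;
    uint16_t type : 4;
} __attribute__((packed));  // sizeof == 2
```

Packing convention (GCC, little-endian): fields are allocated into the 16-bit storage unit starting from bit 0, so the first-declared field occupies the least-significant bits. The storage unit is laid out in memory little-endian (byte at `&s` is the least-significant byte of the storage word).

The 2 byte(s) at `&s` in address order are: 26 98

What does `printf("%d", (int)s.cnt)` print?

4

[0]=0x26 [1]=0x98 (little-endian) → word 0x9826
kind:1 @ bit 0 → (0x9826>>0)&0x1 = 0x0
prio:2 @ bit 1 → (0x9826>>1)&0x3 = 0x3
opcode:2 @ bit 3 → (0x9826>>3)&0x3 = 0x0
ver:4 @ bit 5 → (0x9826>>5)&0xf = 0x1
cnt:3 @ bit 9 → (0x9826>>9)&0x7 = 0x4  ←
type:4 @ bit 12 → (0x9826>>12)&0xf = 0x9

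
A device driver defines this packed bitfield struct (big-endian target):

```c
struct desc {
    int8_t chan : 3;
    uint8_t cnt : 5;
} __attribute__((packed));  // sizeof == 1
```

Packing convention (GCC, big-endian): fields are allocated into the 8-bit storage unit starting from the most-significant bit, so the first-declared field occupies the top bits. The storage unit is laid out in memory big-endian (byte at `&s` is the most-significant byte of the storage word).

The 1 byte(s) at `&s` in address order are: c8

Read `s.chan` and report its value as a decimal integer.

[0]=0xc8 (big-endian) → word 0xc8
chan [5+:3] = (word>>5) & 0x7 = 6  ←
cnt [0+:5] = (word>>0) & 0x1f = 8
chan signed 3b, MSB=1: 6 - 8 = -2

-2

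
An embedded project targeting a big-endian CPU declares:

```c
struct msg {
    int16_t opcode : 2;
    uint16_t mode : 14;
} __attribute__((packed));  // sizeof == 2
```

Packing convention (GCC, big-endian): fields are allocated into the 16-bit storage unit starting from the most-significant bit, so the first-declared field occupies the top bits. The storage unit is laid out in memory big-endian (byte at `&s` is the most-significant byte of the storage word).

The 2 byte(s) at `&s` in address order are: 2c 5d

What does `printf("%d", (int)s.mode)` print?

11357

[0]=0x2c [1]=0x5d (big-endian) → word 0x2c5d
opcode:2 @ bit 14 → (0x2c5d>>14)&0x3 = 0x0
mode:14 @ bit 0 → (0x2c5d>>0)&0x3fff = 0x2c5d  ←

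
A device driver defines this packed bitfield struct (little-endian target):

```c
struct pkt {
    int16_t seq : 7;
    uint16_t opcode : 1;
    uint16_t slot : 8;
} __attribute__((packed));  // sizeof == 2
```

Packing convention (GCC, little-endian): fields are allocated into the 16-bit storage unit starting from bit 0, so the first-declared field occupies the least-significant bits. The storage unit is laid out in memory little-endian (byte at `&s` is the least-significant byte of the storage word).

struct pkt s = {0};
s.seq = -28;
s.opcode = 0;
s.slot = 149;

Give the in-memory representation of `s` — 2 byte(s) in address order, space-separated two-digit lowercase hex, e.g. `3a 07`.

64 95

seq:7 = -28 → 0x64 << 0 → word 0x0064
opcode:1 = 0 → 0x0 << 7 → word 0x0064
slot:8 = 149 → 0x95 << 8 → word 0x9564
word = 0x9564 → little-endian bytes:
  [0]=0x64  [1]=0x95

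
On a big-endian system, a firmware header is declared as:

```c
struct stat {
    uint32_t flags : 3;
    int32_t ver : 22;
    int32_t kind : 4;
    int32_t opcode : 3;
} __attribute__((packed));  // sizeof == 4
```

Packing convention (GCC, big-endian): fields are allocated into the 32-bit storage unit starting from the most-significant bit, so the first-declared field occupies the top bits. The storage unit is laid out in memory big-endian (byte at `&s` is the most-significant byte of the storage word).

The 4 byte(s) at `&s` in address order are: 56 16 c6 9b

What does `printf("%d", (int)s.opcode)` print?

[0]=0x56 [1]=0x16 [2]=0xc6 [3]=0x9b (big-endian) → word 0x5616c69b
flags [29+:3] = (word>>29) & 0x7 = 2
ver [7+:22] = (word>>7) & 0x3fffff = 2895245
kind [3+:4] = (word>>3) & 0xf = 3
opcode [0+:3] = (word>>0) & 0x7 = 3  ←
opcode signed 3b, MSB=0: value = 3

3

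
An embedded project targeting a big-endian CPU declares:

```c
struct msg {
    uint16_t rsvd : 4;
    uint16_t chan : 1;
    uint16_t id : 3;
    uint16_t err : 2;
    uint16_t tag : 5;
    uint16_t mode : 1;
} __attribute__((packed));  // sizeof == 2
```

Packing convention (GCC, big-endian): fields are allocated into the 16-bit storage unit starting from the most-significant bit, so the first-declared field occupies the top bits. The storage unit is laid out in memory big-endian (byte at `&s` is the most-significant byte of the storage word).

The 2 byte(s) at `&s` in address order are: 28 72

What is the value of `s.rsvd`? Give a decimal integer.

2

[0]=0x28 [1]=0x72 (big-endian) → word 0x2872
rsvd:4 @ bit 12 → (0x2872>>12)&0xf = 0x2  ←
chan:1 @ bit 11 → (0x2872>>11)&0x1 = 0x1
id:3 @ bit 8 → (0x2872>>8)&0x7 = 0x0
err:2 @ bit 6 → (0x2872>>6)&0x3 = 0x1
tag:5 @ bit 1 → (0x2872>>1)&0x1f = 0x19
mode:1 @ bit 0 → (0x2872>>0)&0x1 = 0x0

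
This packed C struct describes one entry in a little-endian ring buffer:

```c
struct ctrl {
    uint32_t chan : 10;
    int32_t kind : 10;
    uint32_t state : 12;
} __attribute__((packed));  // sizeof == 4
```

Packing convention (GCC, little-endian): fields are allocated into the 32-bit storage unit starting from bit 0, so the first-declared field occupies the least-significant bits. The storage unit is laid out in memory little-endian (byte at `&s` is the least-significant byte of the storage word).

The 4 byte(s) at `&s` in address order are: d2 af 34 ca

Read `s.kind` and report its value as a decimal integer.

299

[0]=0xd2 [1]=0xaf [2]=0x34 [3]=0xca (little-endian) → word 0xca34afd2
chan:10 @ bit 0 → (0xca34afd2>>0)&0x3ff = 0x3d2
kind:10 @ bit 10 → (0xca34afd2>>10)&0x3ff = 0x12b  ←
state:12 @ bit 20 → (0xca34afd2>>20)&0xfff = 0xca3
kind signed 10b, MSB=0: value = 299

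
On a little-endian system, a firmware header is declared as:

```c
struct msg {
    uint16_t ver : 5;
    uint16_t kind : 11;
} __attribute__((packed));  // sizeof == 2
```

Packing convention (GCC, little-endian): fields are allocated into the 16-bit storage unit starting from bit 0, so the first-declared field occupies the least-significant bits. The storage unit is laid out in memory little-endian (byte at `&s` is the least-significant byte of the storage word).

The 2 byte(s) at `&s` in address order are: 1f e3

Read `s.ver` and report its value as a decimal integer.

[0]=0x1f [1]=0xe3 (little-endian) → word 0xe31f
ver:5 @ bit 0 → (0xe31f>>0)&0x1f = 0x1f  ←
kind:11 @ bit 5 → (0xe31f>>5)&0x7ff = 0x718

31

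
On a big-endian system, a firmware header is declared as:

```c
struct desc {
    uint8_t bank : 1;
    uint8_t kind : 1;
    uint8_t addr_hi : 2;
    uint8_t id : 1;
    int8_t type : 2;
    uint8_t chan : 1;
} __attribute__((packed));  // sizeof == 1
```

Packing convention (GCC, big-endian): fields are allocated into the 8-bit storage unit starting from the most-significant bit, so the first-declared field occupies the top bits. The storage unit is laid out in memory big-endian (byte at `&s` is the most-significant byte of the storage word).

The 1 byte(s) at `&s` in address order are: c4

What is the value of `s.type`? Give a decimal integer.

-2

[0]=0xc4 (big-endian) → word 0xc4
bank:1 @ bit 7 → (0xc4>>7)&0x1 = 0x1
kind:1 @ bit 6 → (0xc4>>6)&0x1 = 0x1
addr_hi:2 @ bit 4 → (0xc4>>4)&0x3 = 0x0
id:1 @ bit 3 → (0xc4>>3)&0x1 = 0x0
type:2 @ bit 1 → (0xc4>>1)&0x3 = 0x2  ←
chan:1 @ bit 0 → (0xc4>>0)&0x1 = 0x0
type signed 2b, MSB=1: 2 - 4 = -2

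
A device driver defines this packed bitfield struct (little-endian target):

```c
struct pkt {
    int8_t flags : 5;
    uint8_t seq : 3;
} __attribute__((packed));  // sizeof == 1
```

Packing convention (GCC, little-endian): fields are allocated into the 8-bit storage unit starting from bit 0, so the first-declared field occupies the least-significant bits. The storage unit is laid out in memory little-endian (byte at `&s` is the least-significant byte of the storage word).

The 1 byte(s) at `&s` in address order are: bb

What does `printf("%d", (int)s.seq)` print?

[0]=0xbb (little-endian) → word 0xbb
flags [0+:5] = (word>>0) & 0x1f = 27
seq [5+:3] = (word>>5) & 0x7 = 5  ←

5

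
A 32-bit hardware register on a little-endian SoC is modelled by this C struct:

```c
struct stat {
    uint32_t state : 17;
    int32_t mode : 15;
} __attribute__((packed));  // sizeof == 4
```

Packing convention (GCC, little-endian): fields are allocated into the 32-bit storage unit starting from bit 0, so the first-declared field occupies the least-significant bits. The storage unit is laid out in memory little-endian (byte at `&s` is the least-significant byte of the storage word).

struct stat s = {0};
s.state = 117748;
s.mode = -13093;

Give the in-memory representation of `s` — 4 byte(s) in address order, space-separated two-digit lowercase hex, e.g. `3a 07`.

f4 cb b7 99

state (17b) val=117748 bits=0x1cbf4 at bit 0: 0x0001cbf4
mode (15b) val=-13093 bits=0x4cdb at bit 17: 0x99b7cbf4
word = 0x99b7cbf4 → little-endian bytes:
  [0]=0xf4  [1]=0xcb  [2]=0xb7  [3]=0x99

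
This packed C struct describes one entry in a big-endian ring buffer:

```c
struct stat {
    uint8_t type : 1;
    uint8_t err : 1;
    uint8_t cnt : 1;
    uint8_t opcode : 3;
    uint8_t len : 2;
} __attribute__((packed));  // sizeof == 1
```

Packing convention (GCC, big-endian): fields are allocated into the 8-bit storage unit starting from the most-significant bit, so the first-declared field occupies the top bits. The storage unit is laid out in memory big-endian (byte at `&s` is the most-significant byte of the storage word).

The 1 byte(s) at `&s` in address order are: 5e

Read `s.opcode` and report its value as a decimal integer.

7

[0]=0x5e (big-endian) → word 0x5e
type [7+:1] = (word>>7) & 0x1 = 0
err [6+:1] = (word>>6) & 0x1 = 1
cnt [5+:1] = (word>>5) & 0x1 = 0
opcode [2+:3] = (word>>2) & 0x7 = 7  ←
len [0+:2] = (word>>0) & 0x3 = 2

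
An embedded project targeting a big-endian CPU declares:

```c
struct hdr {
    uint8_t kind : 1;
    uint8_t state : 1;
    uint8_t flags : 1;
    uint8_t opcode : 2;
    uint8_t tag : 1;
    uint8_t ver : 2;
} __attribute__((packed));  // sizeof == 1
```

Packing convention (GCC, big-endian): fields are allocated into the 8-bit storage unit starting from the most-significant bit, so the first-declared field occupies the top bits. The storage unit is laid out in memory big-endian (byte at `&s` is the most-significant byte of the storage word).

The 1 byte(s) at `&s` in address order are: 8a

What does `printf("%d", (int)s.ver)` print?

[0]=0x8a (big-endian) → word 0x8a
kind:1 @ bit 7 → (0x8a>>7)&0x1 = 0x1
state:1 @ bit 6 → (0x8a>>6)&0x1 = 0x0
flags:1 @ bit 5 → (0x8a>>5)&0x1 = 0x0
opcode:2 @ bit 3 → (0x8a>>3)&0x3 = 0x1
tag:1 @ bit 2 → (0x8a>>2)&0x1 = 0x0
ver:2 @ bit 0 → (0x8a>>0)&0x3 = 0x2  ←

2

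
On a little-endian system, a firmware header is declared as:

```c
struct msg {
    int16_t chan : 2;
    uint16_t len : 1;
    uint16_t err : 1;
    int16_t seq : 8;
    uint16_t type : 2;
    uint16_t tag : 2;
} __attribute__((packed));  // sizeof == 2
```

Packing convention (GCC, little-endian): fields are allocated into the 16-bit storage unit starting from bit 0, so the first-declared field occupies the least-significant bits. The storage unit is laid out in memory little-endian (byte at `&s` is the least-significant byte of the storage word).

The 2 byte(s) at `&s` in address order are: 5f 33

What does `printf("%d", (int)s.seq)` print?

[0]=0x5f [1]=0x33 (little-endian) → word 0x335f
chan:2 @ bit 0 → (0x335f>>0)&0x3 = 0x3
len:1 @ bit 2 → (0x335f>>2)&0x1 = 0x1
err:1 @ bit 3 → (0x335f>>3)&0x1 = 0x1
seq:8 @ bit 4 → (0x335f>>4)&0xff = 0x35  ←
type:2 @ bit 12 → (0x335f>>12)&0x3 = 0x3
tag:2 @ bit 14 → (0x335f>>14)&0x3 = 0x0
seq signed 8b, MSB=0: value = 53

53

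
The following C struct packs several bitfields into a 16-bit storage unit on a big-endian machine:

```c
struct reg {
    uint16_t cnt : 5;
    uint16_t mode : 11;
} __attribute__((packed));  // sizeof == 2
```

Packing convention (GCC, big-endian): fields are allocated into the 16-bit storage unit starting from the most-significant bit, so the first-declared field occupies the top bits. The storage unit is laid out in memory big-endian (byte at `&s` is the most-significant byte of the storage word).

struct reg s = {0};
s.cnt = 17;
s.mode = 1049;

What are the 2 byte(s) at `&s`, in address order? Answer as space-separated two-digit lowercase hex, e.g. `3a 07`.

8c 19

cnt (5b) val=17 bits=0x11 at bit 11: 0x8800
mode (11b) val=1049 bits=0x419 at bit 0: 0x8c19
word = 0x8c19 → big-endian bytes:
  [0]=0x8c  [1]=0x19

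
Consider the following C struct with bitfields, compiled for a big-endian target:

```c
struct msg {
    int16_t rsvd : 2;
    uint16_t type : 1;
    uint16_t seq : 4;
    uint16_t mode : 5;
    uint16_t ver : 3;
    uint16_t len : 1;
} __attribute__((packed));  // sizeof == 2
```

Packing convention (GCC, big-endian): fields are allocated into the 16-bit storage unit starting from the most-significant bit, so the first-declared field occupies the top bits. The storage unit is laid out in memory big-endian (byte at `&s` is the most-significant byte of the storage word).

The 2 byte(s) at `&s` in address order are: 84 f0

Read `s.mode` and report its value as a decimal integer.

[0]=0x84 [1]=0xf0 (big-endian) → word 0x84f0
rsvd:2 @ bit 14 → (0x84f0>>14)&0x3 = 0x2
type:1 @ bit 13 → (0x84f0>>13)&0x1 = 0x0
seq:4 @ bit 9 → (0x84f0>>9)&0xf = 0x2
mode:5 @ bit 4 → (0x84f0>>4)&0x1f = 0xf  ←
ver:3 @ bit 1 → (0x84f0>>1)&0x7 = 0x0
len:1 @ bit 0 → (0x84f0>>0)&0x1 = 0x0

15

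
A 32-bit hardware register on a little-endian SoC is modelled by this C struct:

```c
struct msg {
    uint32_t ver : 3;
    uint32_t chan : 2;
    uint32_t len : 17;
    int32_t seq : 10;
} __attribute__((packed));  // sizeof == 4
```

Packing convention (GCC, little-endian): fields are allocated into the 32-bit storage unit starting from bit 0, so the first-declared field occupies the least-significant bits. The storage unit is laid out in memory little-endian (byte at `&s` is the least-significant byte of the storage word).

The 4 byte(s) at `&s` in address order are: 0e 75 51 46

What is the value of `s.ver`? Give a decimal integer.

6

[0]=0x0e [1]=0x75 [2]=0x51 [3]=0x46 (little-endian) → word 0x4651750e
ver [0+:3] = (word>>0) & 0x7 = 6  ←
chan [3+:2] = (word>>3) & 0x3 = 1
len [5+:17] = (word>>5) & 0x1ffff = 35752
seq [22+:10] = (word>>22) & 0x3ff = 281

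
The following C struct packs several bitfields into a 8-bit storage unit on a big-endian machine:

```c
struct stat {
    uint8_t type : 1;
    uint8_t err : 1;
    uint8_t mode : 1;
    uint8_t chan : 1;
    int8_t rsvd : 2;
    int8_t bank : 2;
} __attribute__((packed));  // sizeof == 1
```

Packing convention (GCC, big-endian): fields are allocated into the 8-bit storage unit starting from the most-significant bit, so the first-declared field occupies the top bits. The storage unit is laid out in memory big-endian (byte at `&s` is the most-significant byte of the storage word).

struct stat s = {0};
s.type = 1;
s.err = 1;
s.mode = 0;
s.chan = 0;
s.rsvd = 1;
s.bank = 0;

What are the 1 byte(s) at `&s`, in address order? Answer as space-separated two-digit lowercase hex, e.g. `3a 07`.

c4

type:1 = 1 → 0x1 << 7 → word 0x80
err:1 = 1 → 0x1 << 6 → word 0xc0
mode:1 = 0 → 0x0 << 5 → word 0xc0
chan:1 = 0 → 0x0 << 4 → word 0xc0
rsvd:2 = 1 → 0x1 << 2 → word 0xc4
bank:2 = 0 → 0x0 << 0 → word 0xc4
word = 0xc4 → big-endian bytes:
  [0]=0xc4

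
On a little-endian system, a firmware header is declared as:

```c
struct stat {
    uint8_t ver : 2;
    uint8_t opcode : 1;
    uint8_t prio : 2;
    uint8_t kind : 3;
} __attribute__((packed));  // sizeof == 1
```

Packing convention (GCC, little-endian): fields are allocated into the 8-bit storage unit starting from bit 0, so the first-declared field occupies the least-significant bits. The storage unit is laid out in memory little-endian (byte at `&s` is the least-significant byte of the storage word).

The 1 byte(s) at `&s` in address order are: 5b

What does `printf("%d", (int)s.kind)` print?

2

[0]=0x5b (little-endian) → word 0x5b
ver [0+:2] = (word>>0) & 0x3 = 3
opcode [2+:1] = (word>>2) & 0x1 = 0
prio [3+:2] = (word>>3) & 0x3 = 3
kind [5+:3] = (word>>5) & 0x7 = 2  ←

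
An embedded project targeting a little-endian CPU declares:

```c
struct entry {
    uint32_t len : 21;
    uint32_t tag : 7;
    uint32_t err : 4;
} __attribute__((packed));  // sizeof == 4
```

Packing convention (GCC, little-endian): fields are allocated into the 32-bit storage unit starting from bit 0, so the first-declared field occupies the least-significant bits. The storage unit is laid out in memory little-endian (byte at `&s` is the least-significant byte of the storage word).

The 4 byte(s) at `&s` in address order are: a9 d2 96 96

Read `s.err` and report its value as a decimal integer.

9

[0]=0xa9 [1]=0xd2 [2]=0x96 [3]=0x96 (little-endian) → word 0x9696d2a9
len [0+:21] = (word>>0) & 0x1fffff = 1495721
tag [21+:7] = (word>>21) & 0x7f = 52
err [28+:4] = (word>>28) & 0xf = 9  ←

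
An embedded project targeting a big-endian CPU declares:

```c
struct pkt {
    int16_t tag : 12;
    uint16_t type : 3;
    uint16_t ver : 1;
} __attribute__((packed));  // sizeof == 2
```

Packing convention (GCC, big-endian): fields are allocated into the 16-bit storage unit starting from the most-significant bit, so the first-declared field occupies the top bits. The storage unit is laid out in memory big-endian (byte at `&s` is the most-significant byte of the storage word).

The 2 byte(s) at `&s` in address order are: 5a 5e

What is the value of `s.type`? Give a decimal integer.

[0]=0x5a [1]=0x5e (big-endian) → word 0x5a5e
tag [4+:12] = (word>>4) & 0xfff = 1445
type [1+:3] = (word>>1) & 0x7 = 7  ←
ver [0+:1] = (word>>0) & 0x1 = 0

7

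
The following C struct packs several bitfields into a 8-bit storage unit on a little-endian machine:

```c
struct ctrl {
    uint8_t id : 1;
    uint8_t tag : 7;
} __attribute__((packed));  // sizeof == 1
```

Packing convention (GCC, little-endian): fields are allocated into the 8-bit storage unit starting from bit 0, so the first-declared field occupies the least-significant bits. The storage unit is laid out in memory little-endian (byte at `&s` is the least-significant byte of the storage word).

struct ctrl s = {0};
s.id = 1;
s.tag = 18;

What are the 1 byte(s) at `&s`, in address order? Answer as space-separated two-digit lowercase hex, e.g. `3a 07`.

25

id (1b) val=1 bits=0x1 at bit 0: 0x01
tag (7b) val=18 bits=0x12 at bit 1: 0x25
word = 0x25 → little-endian bytes:
  [0]=0x25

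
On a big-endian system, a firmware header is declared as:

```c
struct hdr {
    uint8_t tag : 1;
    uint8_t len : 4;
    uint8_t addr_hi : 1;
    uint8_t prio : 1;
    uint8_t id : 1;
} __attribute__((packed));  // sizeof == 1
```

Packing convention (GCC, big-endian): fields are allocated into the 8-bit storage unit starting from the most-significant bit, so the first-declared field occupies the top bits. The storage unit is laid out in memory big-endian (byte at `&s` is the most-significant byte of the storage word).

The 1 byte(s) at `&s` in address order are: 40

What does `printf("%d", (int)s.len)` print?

8

[0]=0x40 (big-endian) → word 0x40
tag [7+:1] = (word>>7) & 0x1 = 0
len [3+:4] = (word>>3) & 0xf = 8  ←
addr_hi [2+:1] = (word>>2) & 0x1 = 0
prio [1+:1] = (word>>1) & 0x1 = 0
id [0+:1] = (word>>0) & 0x1 = 0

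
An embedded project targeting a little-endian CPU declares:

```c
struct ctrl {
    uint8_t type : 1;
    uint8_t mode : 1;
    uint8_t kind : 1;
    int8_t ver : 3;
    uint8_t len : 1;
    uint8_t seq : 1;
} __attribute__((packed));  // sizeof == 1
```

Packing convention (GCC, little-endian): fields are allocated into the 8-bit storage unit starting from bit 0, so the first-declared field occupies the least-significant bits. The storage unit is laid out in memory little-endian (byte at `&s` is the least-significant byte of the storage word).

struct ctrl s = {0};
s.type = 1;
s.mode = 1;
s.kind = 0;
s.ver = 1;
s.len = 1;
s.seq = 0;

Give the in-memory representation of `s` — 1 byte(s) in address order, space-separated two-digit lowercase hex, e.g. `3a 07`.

type:1 = 1 → 0x1 << 0 → word 0x01
mode:1 = 1 → 0x1 << 1 → word 0x03
kind:1 = 0 → 0x0 << 2 → word 0x03
ver:3 = 1 → 0x1 << 3 → word 0x0b
len:1 = 1 → 0x1 << 6 → word 0x4b
seq:1 = 0 → 0x0 << 7 → word 0x4b
word = 0x4b → little-endian bytes:
  [0]=0x4b

4b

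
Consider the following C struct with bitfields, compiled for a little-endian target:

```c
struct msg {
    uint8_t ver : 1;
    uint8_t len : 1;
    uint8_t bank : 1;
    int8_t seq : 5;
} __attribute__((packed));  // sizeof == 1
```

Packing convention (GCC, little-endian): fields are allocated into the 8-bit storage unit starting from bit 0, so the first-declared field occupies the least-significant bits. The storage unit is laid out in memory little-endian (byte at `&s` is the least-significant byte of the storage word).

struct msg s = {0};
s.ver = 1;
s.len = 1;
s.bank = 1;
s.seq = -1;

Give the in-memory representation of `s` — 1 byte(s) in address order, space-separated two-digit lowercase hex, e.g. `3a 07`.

ff

ver (1b) val=1 bits=0x1 at bit 0: 0x01
len (1b) val=1 bits=0x1 at bit 1: 0x03
bank (1b) val=1 bits=0x1 at bit 2: 0x07
seq (5b) val=-1 bits=0x1f at bit 3: 0xff
word = 0xff → little-endian bytes:
  [0]=0xff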